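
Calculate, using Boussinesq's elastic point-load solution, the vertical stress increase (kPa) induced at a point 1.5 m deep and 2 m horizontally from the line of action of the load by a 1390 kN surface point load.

Δσ_z ≈ 22.9 kPa

Boussinesq vertical stress below a point load on an elastic half-space:
Δσ_z = 3P/(2πz²) · [1 + (r/z)²]^(−5/2)
r/z = 2/1.5 = 1.3333; [1+(r/z)²]^(−5/2) = 0.07776.
Δσ_z = 3×1390/(2π×1.5²) × 0.07776 = 294.97 × 0.07776 = 22.94 kPa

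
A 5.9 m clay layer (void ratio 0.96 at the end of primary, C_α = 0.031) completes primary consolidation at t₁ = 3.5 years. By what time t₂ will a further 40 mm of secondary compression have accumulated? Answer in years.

S_s = C_α·H/(1+e_p)·log₁₀(t₂/t₁) ⇒ log₁₀(t₂/t₁) = S_s·(1+e_p)/(C_α·H).
log₁₀(t₂/t₁) = 0.04 × (1+0.96) / (0.031×5.9) = 0.4286
t₂ = t₁ × 10^0.4286 = 3.5 × 2.683 = 9.391 years

t₂ ≈ 9.39 years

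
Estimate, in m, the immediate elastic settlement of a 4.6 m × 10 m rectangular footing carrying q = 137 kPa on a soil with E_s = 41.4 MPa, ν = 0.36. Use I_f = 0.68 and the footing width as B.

Immediate (elastic) settlement: S_e = q·B·(1−ν²)/E_s · I_f.
E_s = 41.4 MPa = 41400 kPa.
S_e = 137 × 4.6 × (1 − 0.36²) / 41400 × 0.68
    = 137 × 4.6 × 0.8704 / 41400 × 0.68
    = 0.00901 m

S_e ≈ 0.00901 m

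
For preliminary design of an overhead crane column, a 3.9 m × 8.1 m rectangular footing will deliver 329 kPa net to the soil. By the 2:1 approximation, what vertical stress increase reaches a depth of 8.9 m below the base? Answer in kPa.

By the 2:1 method the load spreads at 1 horizontal : 2 vertical, so at depth z the loaded area has grown by z in each plan dimension:
Δσ = qBL/((B+z)(L+z)) = 329×3.9×8.1/((3.9+8.9)(8.1+8.9)) = 47.762 kPa

Δσ_z ≈ 47.8 kPa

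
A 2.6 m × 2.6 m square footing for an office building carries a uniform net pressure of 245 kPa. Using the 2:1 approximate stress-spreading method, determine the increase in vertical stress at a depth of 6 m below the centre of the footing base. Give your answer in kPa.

By the 2:1 method the load spreads at 1 horizontal : 2 vertical, so at depth z the loaded area has grown by z in each plan dimension:
Δσ = qBL/((B+z)(L+z)) = 245×2.6×2.6/((2.6+6)(2.6+6)) = 22.393 kPa

Δσ_z ≈ 22.4 kPa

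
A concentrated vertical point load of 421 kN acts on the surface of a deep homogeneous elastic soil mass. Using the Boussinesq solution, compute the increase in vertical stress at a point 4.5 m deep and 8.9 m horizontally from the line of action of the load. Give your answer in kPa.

Boussinesq vertical stress below a point load on an elastic half-space:
Δσ_z = 3P/(2πz²) · [1 + (r/z)²]^(−5/2)
r/z = 8.9/4.5 = 1.9778; [1+(r/z)²]^(−5/2) = 0.018704.
Δσ_z = 3×421/(2π×4.5²) × 0.018704 = 9.9266 × 0.018704 = 0.1857 kPa

Δσ_z ≈ 0.186 kPa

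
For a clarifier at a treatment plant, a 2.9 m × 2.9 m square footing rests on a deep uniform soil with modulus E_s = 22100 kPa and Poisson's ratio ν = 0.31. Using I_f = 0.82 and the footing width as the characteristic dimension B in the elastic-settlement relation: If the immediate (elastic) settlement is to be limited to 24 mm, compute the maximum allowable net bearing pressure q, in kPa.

q ≈ 247 kPa

S_e = q·B·(1−ν²)/E_s · I_f  ⇒  q = S_e·E_s / (B·(1−ν²)·I_f).
q = 0.024 × 22100 / (2.9 × 0.9039 × 0.82) = 246.8 kPa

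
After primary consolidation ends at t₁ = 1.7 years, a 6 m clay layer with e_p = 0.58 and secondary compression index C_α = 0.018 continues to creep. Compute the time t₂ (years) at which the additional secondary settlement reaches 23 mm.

t₂ ≈ 3.69 years

S_s = C_α·H/(1+e_p)·log₁₀(t₂/t₁) ⇒ log₁₀(t₂/t₁) = S_s·(1+e_p)/(C_α·H).
log₁₀(t₂/t₁) = 0.023 × (1+0.58) / (0.018×6) = 0.3365
t₂ = t₁ × 10^0.3365 = 1.7 × 2.17 = 3.689 years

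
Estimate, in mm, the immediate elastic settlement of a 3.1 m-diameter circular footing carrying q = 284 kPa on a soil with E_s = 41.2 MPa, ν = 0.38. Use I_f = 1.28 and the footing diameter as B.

Immediate (elastic) settlement: S_e = q·B·(1−ν²)/E_s · I_f.
E_s = 41.2 MPa = 41200 kPa.
S_e = 284 × 3.1 × (1 − 0.38²) / 41200 × 1.28
    = 284 × 3.1 × 0.8556 / 41200 × 1.28
    = 0.0234 m = 23.4 mm

S_e ≈ 23.4 mm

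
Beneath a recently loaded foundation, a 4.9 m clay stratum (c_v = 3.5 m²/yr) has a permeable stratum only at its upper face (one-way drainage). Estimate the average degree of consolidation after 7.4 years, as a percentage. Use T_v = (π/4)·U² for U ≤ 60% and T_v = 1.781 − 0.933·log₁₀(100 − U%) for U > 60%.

Drainage path length: H_d = H = 4.9 m (single drainage).
T_v = c_v·t/H_d² = 3.5×7.4/4.9² = 1.0787.
T_v = 1.0787 corresponds to the U > 60% branch:
U = 1 − 10^((1.781 − T_v)/0.933)/100 = 0.9434

U ≈ 94.3 %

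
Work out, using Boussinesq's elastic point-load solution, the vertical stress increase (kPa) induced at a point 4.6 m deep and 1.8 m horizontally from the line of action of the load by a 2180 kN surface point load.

Boussinesq vertical stress below a point load on an elastic half-space:
Δσ_z = 3P/(2πz²) · [1 + (r/z)²]^(−5/2)
r/z = 1.8/4.6 = 0.3913; [1+(r/z)²]^(−5/2) = 0.70035.
Δσ_z = 3×2180/(2π×4.6²) × 0.70035 = 49.191 × 0.70035 = 34.45 kPa

Δσ_z ≈ 34.5 kPa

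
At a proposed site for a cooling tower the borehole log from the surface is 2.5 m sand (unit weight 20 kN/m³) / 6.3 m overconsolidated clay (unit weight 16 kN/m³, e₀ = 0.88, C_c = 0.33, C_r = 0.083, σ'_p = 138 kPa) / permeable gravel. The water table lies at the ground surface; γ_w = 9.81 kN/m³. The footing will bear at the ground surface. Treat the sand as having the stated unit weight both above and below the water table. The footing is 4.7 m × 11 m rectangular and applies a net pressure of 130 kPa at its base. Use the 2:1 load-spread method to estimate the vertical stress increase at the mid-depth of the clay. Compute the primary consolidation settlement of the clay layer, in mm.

Mid-depth of clay below the ground surface: z = 2.5 + 6.3/2 = 5.65 m.
Total vertical stress at mid-clay: σ_v = 20×2.5 + 16×3.15 = 100.4 kPa.
Pore pressure: u = 9.81×(5.65 − 0) = 55.427 kPa.
Initial effective stress: σ'_0 = σ_v − u = 100.4 − 55.427 = 44.973 kPa.
Stress increase at mid-clay by the 2:1 spreading method:
Δσ = qBL/((B+z)(L+z)) = 130×4.7×11/((4.7+5.65)(11+5.65)) = 39.001 kPa
Final effective stress: σ'_f = 44.973 + 39.001 = 83.974 kPa.
σ'_f = 83.974 ≤ σ'_p = 138 kPa, so the clay remains overconsolidated and only the recompression index applies:
S_c = C_r·H/(1+e₀)·log₁₀(σ'_f/σ'_0) = 0.083×6.3/1.88×log₁₀(83.974/44.973)
    = 0.27814 × 0.27119 = 0.07543 m

S_c ≈ 75.4 mm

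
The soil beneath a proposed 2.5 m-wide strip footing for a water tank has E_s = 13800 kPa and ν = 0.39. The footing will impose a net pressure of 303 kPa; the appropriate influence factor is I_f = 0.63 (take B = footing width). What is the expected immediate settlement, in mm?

Immediate (elastic) settlement: S_e = q·B·(1−ν²)/E_s · I_f.
S_e = 303 × 2.5 × (1 − 0.39²) / 13800 × 0.63
    = 303 × 2.5 × 0.8479 / 13800 × 0.63
    = 0.02932 m = 29.32 mm

S_e ≈ 29.3 mm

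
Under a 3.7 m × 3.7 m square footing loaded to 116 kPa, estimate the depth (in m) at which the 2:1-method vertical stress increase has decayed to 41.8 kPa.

2:1 spreading — at depth z the loaded area has grown by z in each plan dimension:
qB²/(B+z)² = Δσ_z ⇒ z = B(√(q/Δσ_z) − 1) = 3.7×(√(116/41.8) − 1) = 2.464 m

z ≈ 2.46 m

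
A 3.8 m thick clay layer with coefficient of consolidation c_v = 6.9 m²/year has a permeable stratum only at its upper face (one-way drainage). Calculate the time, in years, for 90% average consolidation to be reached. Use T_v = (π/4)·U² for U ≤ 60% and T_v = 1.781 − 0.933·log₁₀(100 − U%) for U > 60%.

Drainage path length: H_d = H = 3.8 m (single drainage).
U > 60%: T_v = 1.781 − 0.933·log₁₀(100 − 90) = 0.848.
t = T_v·H_d²/c_v = 0.848×3.8²/6.9 = 1.775 years.

t ≈ 1.77 years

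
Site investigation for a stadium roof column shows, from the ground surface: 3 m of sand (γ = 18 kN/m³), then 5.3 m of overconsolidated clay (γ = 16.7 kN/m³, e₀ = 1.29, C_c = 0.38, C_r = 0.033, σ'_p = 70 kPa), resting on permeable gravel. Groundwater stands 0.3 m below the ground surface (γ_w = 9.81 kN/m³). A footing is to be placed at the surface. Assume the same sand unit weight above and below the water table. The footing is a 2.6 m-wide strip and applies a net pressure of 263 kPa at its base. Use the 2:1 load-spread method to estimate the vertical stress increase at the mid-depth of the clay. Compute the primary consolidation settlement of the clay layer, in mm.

S_c ≈ 247 mm

Mid-depth of clay below the ground surface: z = 3 + 5.3/2 = 5.65 m.
Total vertical stress at mid-clay: σ_v = 18×3 + 16.7×2.65 = 98.255 kPa.
Pore pressure: u = 9.81×(5.65 − 0.3) = 52.483 kPa.
Initial effective stress: σ'_0 = σ_v − u = 98.255 − 52.483 = 45.772 kPa.
Stress increase at mid-clay by the 2:1 spreading method:
Δσ = qB/(B+z) = 263×2.6/(2.6+5.65) = 82.885 kPa
Final effective stress: σ'_f = 45.772 + 82.885 = 128.66 kPa.
σ'_f = 128.66 > σ'_p = 70 kPa, so the stress path crosses the preconsolidation pressure — recompression up to σ'_p, then virgin compression beyond:
S_c = H/(1+e₀)·[C_r·log₁₀(σ'_p/σ'_0) + C_c·log₁₀(σ'_f/σ'_p)]
    = 5.3/2.29 × [0.033×log₁₀(70/45.772) + 0.38×log₁₀(128.66/70)]
    = 2.3144 × [0.0060884 + 0.10045] = 0.2466 m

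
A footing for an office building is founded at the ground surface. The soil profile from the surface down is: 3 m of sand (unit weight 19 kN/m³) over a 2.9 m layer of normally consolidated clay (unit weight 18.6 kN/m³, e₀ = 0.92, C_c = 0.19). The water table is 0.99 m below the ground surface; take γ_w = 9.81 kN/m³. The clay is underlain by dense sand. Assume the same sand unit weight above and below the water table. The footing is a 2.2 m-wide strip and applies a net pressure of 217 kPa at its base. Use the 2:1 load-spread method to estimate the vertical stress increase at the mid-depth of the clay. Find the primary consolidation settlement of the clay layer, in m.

Mid-depth of clay below the ground surface: z = 3 + 2.9/2 = 4.45 m.
Total vertical stress at mid-clay: σ_v = 19×3 + 18.6×1.45 = 83.97 kPa.
Pore pressure: u = 9.81×(4.45 − 0.99) = 33.943 kPa.
Initial effective stress: σ'_0 = σ_v − u = 83.97 − 33.943 = 50.027 kPa.
Stress increase at mid-clay by the 2:1 spreading method:
Δσ = qB/(B+z) = 217×2.2/(2.2+4.45) = 71.789 kPa
Final effective stress: σ'_f = σ'_0 + Δσ = 50.027 + 71.789 = 121.82 kPa.
Normally consolidated clay, so the full stress increment lies on the virgin compression line:
S_c = C_c·H/(1+e₀)·log₁₀(σ'_f/σ'_0) = 0.19×2.9/(1+0.92)×log₁₀(121.82/50.027)
    = 0.28698 × 0.38651 = 0.1109 m

S_c ≈ 0.111 m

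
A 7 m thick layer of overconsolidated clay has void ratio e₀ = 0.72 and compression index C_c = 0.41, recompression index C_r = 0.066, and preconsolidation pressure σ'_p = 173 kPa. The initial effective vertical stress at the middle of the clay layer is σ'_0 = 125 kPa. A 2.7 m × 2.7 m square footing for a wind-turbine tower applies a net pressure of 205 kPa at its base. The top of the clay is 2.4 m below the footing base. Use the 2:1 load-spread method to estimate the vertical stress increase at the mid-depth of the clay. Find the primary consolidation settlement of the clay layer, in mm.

Mid-depth of clay below the footing base: z = 2.4 + 7/2 = 5.9 m.
Stress increase at mid-clay by the 2:1 spreading method:
Δσ = qBL/((B+z)(L+z)) = 205×2.7×2.7/((2.7+5.9)(2.7+5.9)) = 20.206 kPa
Final effective stress: σ'_f = 125 + 20.206 = 145.21 kPa.
σ'_f = 145.21 ≤ σ'_p = 173 kPa, so the clay remains overconsolidated and only the recompression index applies:
S_c = C_r·H/(1+e₀)·log₁₀(σ'_f/σ'_0) = 0.066×7/1.72×log₁₀(145.21/125)
    = 0.26861 × 0.065087 = 0.01748 m

S_c ≈ 17.5 mm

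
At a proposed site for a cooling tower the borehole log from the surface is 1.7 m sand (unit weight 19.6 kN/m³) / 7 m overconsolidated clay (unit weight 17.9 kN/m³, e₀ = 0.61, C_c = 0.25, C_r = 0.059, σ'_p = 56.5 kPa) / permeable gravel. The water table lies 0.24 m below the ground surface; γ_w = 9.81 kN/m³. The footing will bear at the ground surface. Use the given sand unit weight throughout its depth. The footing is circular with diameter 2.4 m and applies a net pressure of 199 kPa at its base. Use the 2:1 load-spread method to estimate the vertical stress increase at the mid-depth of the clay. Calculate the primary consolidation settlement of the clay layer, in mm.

Mid-depth of clay below the ground surface: z = 1.7 + 7/2 = 5.2 m.
Total vertical stress at mid-clay: σ_v = 19.6×1.7 + 17.9×3.5 = 95.97 kPa.
Pore pressure: u = 9.81×(5.2 − 0.24) = 48.658 kPa.
Initial effective stress: σ'_0 = σ_v − u = 95.97 − 48.658 = 47.312 kPa.
Stress increase at mid-clay by the 2:1 spreading method:
Δσ ≈ qD²/(D+z)² = 199×2.4²/(2.4+5.2)² = 19.845 kPa
Final effective stress: σ'_f = 47.312 + 19.845 = 67.157 kPa.
σ'_f = 67.157 > σ'_p = 56.5 kPa, so the stress path crosses the preconsolidation pressure — recompression up to σ'_p, then virgin compression beyond:
S_c = H/(1+e₀)·[C_r·log₁₀(σ'_p/σ'_0) + C_c·log₁₀(σ'_f/σ'_p)]
    = 7/1.61 × [0.059×log₁₀(56.5/47.312) + 0.25×log₁₀(67.157/56.5)]
    = 4.3478 × [0.0045476 + 0.018761] = 0.1013 m

S_c ≈ 101 mm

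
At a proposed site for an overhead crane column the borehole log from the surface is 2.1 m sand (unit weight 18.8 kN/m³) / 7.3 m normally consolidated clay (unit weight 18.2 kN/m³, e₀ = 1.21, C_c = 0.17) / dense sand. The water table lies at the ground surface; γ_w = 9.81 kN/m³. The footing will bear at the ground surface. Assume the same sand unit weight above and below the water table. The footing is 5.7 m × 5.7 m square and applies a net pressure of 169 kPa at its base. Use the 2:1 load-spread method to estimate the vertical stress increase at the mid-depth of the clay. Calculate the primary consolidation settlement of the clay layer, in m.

S_c ≈ 0.15 m

Mid-depth of clay below the ground surface: z = 2.1 + 7.3/2 = 5.75 m.
Total vertical stress at mid-clay: σ_v = 18.8×2.1 + 18.2×3.65 = 105.91 kPa.
Pore pressure: u = 9.81×(5.75 − 0) = 56.408 kPa.
Initial effective stress: σ'_0 = σ_v − u = 105.91 − 56.408 = 49.502 kPa.
Stress increase at mid-clay by the 2:1 spreading method:
Δσ = qBL/((B+z)(L+z)) = 169×5.7×5.7/((5.7+5.75)(5.7+5.75)) = 41.882 kPa
Final effective stress: σ'_f = σ'_0 + Δσ = 49.502 + 41.882 = 91.384 kPa.
Normally consolidated clay, so the full stress increment lies on the virgin compression line:
S_c = C_c·H/(1+e₀)·log₁₀(σ'_f/σ'_0) = 0.17×7.3/(1+1.21)×log₁₀(91.384/49.502)
    = 0.56154 × 0.26625 = 0.1495 m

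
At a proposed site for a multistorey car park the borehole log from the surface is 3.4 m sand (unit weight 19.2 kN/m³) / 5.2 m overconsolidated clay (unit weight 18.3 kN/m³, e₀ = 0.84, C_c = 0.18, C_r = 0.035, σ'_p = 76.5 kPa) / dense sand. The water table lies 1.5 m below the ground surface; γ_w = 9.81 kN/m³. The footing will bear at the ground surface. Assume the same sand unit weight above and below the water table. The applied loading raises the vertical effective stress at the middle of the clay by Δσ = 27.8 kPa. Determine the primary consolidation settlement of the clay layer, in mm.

Mid-depth of clay below the ground surface: z = 3.4 + 5.2/2 = 6 m.
Total vertical stress at mid-clay: σ_v = 19.2×3.4 + 18.3×2.6 = 112.86 kPa.
Pore pressure: u = 9.81×(6 − 1.5) = 44.145 kPa.
Initial effective stress: σ'_0 = σ_v − u = 112.86 − 44.145 = 68.715 kPa.
Final effective stress: σ'_f = 68.715 + 27.8 = 96.515 kPa.
σ'_f = 96.515 > σ'_p = 76.5 kPa, so the stress path crosses the preconsolidation pressure — recompression up to σ'_p, then virgin compression beyond:
S_c = H/(1+e₀)·[C_r·log₁₀(σ'_p/σ'_0) + C_c·log₁₀(σ'_f/σ'_p)]
    = 5.2/1.84 × [0.035×log₁₀(76.5/68.715) + 0.18×log₁₀(96.515/76.5)]
    = 2.8261 × [0.0016313 + 0.018168] = 0.05595 m

S_c ≈ 56 mm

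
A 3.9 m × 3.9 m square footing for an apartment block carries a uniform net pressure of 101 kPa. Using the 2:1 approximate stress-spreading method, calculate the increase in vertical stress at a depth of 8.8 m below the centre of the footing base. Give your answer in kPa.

By the 2:1 method the load spreads at 1 horizontal : 2 vertical, so at depth z the loaded area has grown by z in each plan dimension:
Δσ = qBL/((B+z)(L+z)) = 101×3.9×3.9/((3.9+8.8)(3.9+8.8)) = 9.5245 kPa

Δσ_z ≈ 9.52 kPa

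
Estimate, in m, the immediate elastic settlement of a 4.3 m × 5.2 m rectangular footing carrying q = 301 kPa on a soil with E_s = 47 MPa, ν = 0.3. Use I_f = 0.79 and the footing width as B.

S_e ≈ 0.0198 m

Immediate (elastic) settlement: S_e = q·B·(1−ν²)/E_s · I_f.
E_s = 47 MPa = 47000 kPa.
S_e = 301 × 4.3 × (1 − 0.3²) / 47000 × 0.79
    = 301 × 4.3 × 0.91 / 47000 × 0.79
    = 0.0198 m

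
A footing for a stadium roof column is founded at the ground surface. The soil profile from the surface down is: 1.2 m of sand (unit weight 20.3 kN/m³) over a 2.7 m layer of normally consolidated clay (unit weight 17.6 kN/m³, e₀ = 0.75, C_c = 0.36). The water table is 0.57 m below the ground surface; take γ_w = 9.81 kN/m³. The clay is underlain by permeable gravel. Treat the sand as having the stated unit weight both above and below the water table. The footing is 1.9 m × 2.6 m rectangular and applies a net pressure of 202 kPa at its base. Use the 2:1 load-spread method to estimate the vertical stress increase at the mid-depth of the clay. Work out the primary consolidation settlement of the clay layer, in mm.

Mid-depth of clay below the ground surface: z = 1.2 + 2.7/2 = 2.55 m.
Total vertical stress at mid-clay: σ_v = 20.3×1.2 + 17.6×1.35 = 48.12 kPa.
Pore pressure: u = 9.81×(2.55 − 0.57) = 19.424 kPa.
Initial effective stress: σ'_0 = σ_v − u = 48.12 − 19.424 = 28.696 kPa.
Stress increase at mid-clay by the 2:1 spreading method:
Δσ = qBL/((B+z)(L+z)) = 202×1.9×2.6/((1.9+2.55)(2.6+2.55)) = 43.542 kPa
Final effective stress: σ'_f = σ'_0 + Δσ = 28.696 + 43.542 = 72.238 kPa.
Normally consolidated clay, so the full stress increment lies on the virgin compression line:
S_c = C_c·H/(1+e₀)·log₁₀(σ'_f/σ'_0) = 0.36×2.7/(1+0.75)×log₁₀(72.238/28.696)
    = 0.55543 × 0.40094 = 0.2227 m

S_c ≈ 223 mm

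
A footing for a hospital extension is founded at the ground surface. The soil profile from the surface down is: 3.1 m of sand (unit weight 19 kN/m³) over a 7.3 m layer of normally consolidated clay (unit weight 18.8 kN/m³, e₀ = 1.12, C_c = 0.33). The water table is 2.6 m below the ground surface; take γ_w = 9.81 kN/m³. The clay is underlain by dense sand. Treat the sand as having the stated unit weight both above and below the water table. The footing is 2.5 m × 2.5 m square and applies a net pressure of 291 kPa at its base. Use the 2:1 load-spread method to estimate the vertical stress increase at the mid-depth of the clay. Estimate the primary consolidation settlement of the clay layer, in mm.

Mid-depth of clay below the ground surface: z = 3.1 + 7.3/2 = 6.75 m.
Total vertical stress at mid-clay: σ_v = 19×3.1 + 18.8×3.65 = 127.52 kPa.
Pore pressure: u = 9.81×(6.75 − 2.6) = 40.712 kPa.
Initial effective stress: σ'_0 = σ_v − u = 127.52 − 40.712 = 86.808 kPa.
Stress increase at mid-clay by the 2:1 spreading method:
Δσ = qBL/((B+z)(L+z)) = 291×2.5×2.5/((2.5+6.75)(2.5+6.75)) = 21.256 kPa
Final effective stress: σ'_f = σ'_0 + Δσ = 86.808 + 21.256 = 108.06 kPa.
Normally consolidated clay, so the full stress increment lies on the virgin compression line:
S_c = C_c·H/(1+e₀)·log₁₀(σ'_f/σ'_0) = 0.33×7.3/(1+1.12)×log₁₀(108.06/86.808)
    = 1.1363 × 0.095105 = 0.1081 m

S_c ≈ 108 mm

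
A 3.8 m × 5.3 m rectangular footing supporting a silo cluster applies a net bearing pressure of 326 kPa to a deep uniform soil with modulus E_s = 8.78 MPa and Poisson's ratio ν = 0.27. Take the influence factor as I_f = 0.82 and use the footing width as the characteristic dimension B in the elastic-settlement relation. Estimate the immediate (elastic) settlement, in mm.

S_e ≈ 107 mm

Immediate (elastic) settlement: S_e = q·B·(1−ν²)/E_s · I_f.
E_s = 8.78 MPa = 8780 kPa.
S_e = 326 × 3.8 × (1 − 0.27²) / 8780 × 0.82
    = 326 × 3.8 × 0.9271 / 8780 × 0.82
    = 0.1073 m = 107.3 mm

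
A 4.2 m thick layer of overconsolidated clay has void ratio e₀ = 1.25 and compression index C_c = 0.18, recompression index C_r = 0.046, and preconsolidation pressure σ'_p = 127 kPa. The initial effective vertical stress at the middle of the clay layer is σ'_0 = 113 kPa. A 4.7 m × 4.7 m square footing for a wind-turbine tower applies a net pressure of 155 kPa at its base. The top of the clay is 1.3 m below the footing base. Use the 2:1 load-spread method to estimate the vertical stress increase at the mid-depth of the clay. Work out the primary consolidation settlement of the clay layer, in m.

Mid-depth of clay below the footing base: z = 1.3 + 4.2/2 = 3.4 m.
Stress increase at mid-clay by the 2:1 spreading method:
Δσ = qBL/((B+z)(L+z)) = 155×4.7×4.7/((4.7+3.4)(4.7+3.4)) = 52.186 kPa
Final effective stress: σ'_f = 113 + 52.186 = 165.19 kPa.
σ'_f = 165.19 > σ'_p = 127 kPa, so the stress path crosses the preconsolidation pressure — recompression up to σ'_p, then virgin compression beyond:
S_c = H/(1+e₀)·[C_r·log₁₀(σ'_p/σ'_0) + C_c·log₁₀(σ'_f/σ'_p)]
    = 4.2/2.25 × [0.046×log₁₀(127/113) + 0.18×log₁₀(165.19/127)]
    = 1.8667 × [0.0023334 + 0.020552] = 0.04272 m

S_c ≈ 0.0427 m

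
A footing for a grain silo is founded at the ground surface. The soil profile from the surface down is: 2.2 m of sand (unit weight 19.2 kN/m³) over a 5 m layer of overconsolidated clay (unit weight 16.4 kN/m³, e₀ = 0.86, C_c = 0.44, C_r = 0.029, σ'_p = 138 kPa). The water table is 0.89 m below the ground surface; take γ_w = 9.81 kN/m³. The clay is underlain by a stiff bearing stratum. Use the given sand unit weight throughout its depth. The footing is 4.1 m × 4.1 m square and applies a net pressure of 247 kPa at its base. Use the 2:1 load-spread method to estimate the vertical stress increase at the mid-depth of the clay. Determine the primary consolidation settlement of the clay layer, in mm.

S_c ≈ 26.2 mm

Mid-depth of clay below the ground surface: z = 2.2 + 5/2 = 4.7 m.
Total vertical stress at mid-clay: σ_v = 19.2×2.2 + 16.4×2.5 = 83.24 kPa.
Pore pressure: u = 9.81×(4.7 − 0.89) = 37.376 kPa.
Initial effective stress: σ'_0 = σ_v − u = 83.24 − 37.376 = 45.864 kPa.
Stress increase at mid-clay by the 2:1 spreading method:
Δσ = qBL/((B+z)(L+z)) = 247×4.1×4.1/((4.1+4.7)(4.1+4.7)) = 53.617 kPa
Final effective stress: σ'_f = 45.864 + 53.617 = 99.481 kPa.
σ'_f = 99.481 ≤ σ'_p = 138 kPa, so the clay remains overconsolidated and only the recompression index applies:
S_c = C_r·H/(1+e₀)·log₁₀(σ'_f/σ'_0) = 0.029×5/1.86×log₁₀(99.481/45.864)
    = 0.077958 × 0.33627 = 0.02621 m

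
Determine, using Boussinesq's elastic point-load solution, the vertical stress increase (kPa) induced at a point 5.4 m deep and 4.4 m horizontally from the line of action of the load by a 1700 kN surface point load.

Δσ_z ≈ 7.79 kPa

Boussinesq vertical stress below a point load on an elastic half-space:
Δσ_z = 3P/(2πz²) · [1 + (r/z)²]^(−5/2)
r/z = 4.4/5.4 = 0.81481; [1+(r/z)²]^(−5/2) = 0.28001.
Δσ_z = 3×1700/(2π×5.4²) × 0.28001 = 27.836 × 0.28001 = 7.794 kPa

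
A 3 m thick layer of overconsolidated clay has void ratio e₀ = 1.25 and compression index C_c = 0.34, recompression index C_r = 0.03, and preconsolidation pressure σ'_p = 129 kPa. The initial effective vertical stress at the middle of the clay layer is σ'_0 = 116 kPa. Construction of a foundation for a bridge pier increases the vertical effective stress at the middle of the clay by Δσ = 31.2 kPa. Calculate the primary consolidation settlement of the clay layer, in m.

Final effective stress: σ'_f = 116 + 31.2 = 147.2 kPa.
σ'_f = 147.2 > σ'_p = 129 kPa, so the stress path crosses the preconsolidation pressure — recompression up to σ'_p, then virgin compression beyond:
S_c = H/(1+e₀)·[C_r·log₁₀(σ'_p/σ'_0) + C_c·log₁₀(σ'_f/σ'_p)]
    = 3/2.25 × [0.03×log₁₀(129/116) + 0.34×log₁₀(147.2/129)]
    = 1.3333 × [0.001384 + 0.019488] = 0.02783 m

S_c ≈ 0.0278 m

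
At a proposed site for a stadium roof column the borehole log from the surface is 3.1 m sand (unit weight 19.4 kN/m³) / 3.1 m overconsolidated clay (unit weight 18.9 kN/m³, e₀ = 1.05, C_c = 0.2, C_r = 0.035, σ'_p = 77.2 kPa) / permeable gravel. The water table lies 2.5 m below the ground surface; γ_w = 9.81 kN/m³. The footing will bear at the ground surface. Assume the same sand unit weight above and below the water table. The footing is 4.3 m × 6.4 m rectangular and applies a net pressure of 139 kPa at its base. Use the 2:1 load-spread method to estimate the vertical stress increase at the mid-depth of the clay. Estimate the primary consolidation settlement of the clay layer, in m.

Mid-depth of clay below the ground surface: z = 3.1 + 3.1/2 = 4.65 m.
Total vertical stress at mid-clay: σ_v = 19.4×3.1 + 18.9×1.55 = 89.435 kPa.
Pore pressure: u = 9.81×(4.65 − 2.5) = 21.091 kPa.
Initial effective stress: σ'_0 = σ_v − u = 89.435 − 21.091 = 68.344 kPa.
Stress increase at mid-clay by the 2:1 spreading method:
Δσ = qBL/((B+z)(L+z)) = 139×4.3×6.4/((4.3+4.65)(6.4+4.65)) = 38.679 kPa
Final effective stress: σ'_f = 68.344 + 38.679 = 107.02 kPa.
σ'_f = 107.02 > σ'_p = 77.2 kPa, so the stress path crosses the preconsolidation pressure — recompression up to σ'_p, then virgin compression beyond:
S_c = H/(1+e₀)·[C_r·log₁₀(σ'_p/σ'_0) + C_c·log₁₀(σ'_f/σ'_p)]
    = 3.1/2.05 × [0.035×log₁₀(77.2/68.344) + 0.2×log₁₀(107.02/77.2)]
    = 1.5122 × [0.0018521 + 0.02837] = 0.0457 m

S_c ≈ 0.0457 m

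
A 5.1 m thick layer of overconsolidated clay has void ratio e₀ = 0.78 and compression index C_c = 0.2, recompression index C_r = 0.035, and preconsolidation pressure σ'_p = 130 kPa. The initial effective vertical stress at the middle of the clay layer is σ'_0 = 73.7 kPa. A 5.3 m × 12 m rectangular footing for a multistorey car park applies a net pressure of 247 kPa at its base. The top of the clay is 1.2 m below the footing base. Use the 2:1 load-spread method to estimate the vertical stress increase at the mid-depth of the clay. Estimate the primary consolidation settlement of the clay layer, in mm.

S_c ≈ 111 mm

Mid-depth of clay below the footing base: z = 1.2 + 5.1/2 = 3.75 m.
Stress increase at mid-clay by the 2:1 spreading method:
Δσ = qBL/((B+z)(L+z)) = 247×5.3×12/((5.3+3.75)(12+3.75)) = 110.21 kPa
Final effective stress: σ'_f = 73.7 + 110.21 = 183.91 kPa.
σ'_f = 183.91 > σ'_p = 130 kPa, so the stress path crosses the preconsolidation pressure — recompression up to σ'_p, then virgin compression beyond:
S_c = H/(1+e₀)·[C_r·log₁₀(σ'_p/σ'_0) + C_c·log₁₀(σ'_f/σ'_p)]
    = 5.1/1.78 × [0.035×log₁₀(130/73.7) + 0.2×log₁₀(183.91/130)]
    = 2.8652 × [0.0086267 + 0.030132] = 0.1111 m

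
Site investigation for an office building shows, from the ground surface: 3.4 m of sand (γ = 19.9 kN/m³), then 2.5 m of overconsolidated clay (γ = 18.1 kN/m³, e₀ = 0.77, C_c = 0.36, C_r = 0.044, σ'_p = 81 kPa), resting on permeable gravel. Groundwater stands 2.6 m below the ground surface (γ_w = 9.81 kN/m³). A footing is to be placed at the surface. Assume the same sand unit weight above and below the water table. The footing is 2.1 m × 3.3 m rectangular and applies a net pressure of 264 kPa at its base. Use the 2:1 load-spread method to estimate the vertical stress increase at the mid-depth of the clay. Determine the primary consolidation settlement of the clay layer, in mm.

S_c ≈ 59.6 mm

Mid-depth of clay below the ground surface: z = 3.4 + 2.5/2 = 4.65 m.
Total vertical stress at mid-clay: σ_v = 19.9×3.4 + 18.1×1.25 = 90.285 kPa.
Pore pressure: u = 9.81×(4.65 − 2.6) = 20.11 kPa.
Initial effective stress: σ'_0 = σ_v − u = 90.285 − 20.11 = 70.175 kPa.
Stress increase at mid-clay by the 2:1 spreading method:
Δσ = qBL/((B+z)(L+z)) = 264×2.1×3.3/((2.1+4.65)(3.3+4.65)) = 34.093 kPa
Final effective stress: σ'_f = 70.175 + 34.093 = 104.27 kPa.
σ'_f = 104.27 > σ'_p = 81 kPa, so the stress path crosses the preconsolidation pressure — recompression up to σ'_p, then virgin compression beyond:
S_c = H/(1+e₀)·[C_r·log₁₀(σ'_p/σ'_0) + C_c·log₁₀(σ'_f/σ'_p)]
    = 2.5/1.77 × [0.044×log₁₀(81/70.175) + 0.36×log₁₀(104.27/81)]
    = 1.4124 × [0.0027413 + 0.039483] = 0.05964 m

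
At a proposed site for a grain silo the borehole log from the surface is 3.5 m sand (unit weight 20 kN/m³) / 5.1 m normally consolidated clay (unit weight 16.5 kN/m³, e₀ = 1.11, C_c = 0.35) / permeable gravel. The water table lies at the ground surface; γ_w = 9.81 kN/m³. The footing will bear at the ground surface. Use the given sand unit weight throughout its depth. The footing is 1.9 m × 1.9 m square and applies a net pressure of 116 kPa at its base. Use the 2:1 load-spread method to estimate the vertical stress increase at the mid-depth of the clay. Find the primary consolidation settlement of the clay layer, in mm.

S_c ≈ 43.5 mm

Mid-depth of clay below the ground surface: z = 3.5 + 5.1/2 = 6.05 m.
Total vertical stress at mid-clay: σ_v = 20×3.5 + 16.5×2.55 = 112.07 kPa.
Pore pressure: u = 9.81×(6.05 − 0) = 59.351 kPa.
Initial effective stress: σ'_0 = σ_v − u = 112.07 − 59.351 = 52.719 kPa.
Stress increase at mid-clay by the 2:1 spreading method:
Δσ = qBL/((B+z)(L+z)) = 116×1.9×1.9/((1.9+6.05)(1.9+6.05)) = 6.6257 kPa
Final effective stress: σ'_f = σ'_0 + Δσ = 52.719 + 6.6257 = 59.345 kPa.
Normally consolidated clay, so the full stress increment lies on the virgin compression line:
S_c = C_c·H/(1+e₀)·log₁₀(σ'_f/σ'_0) = 0.35×5.1/(1+1.11)×log₁₀(59.345/52.719)
    = 0.84597 × 0.051417 = 0.0435 m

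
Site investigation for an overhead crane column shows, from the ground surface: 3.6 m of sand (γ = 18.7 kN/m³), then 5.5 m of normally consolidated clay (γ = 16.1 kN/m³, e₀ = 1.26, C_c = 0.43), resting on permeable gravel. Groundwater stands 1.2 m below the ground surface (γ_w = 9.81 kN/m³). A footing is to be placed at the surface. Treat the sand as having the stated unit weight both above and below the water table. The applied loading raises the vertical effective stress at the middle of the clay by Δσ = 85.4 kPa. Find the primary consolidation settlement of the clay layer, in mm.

S_c ≈ 398 mm

Mid-depth of clay below the ground surface: z = 3.6 + 5.5/2 = 6.35 m.
Total vertical stress at mid-clay: σ_v = 18.7×3.6 + 16.1×2.75 = 111.59 kPa.
Pore pressure: u = 9.81×(6.35 − 1.2) = 50.522 kPa.
Initial effective stress: σ'_0 = σ_v − u = 111.59 − 50.522 = 61.068 kPa.
Final effective stress: σ'_f = σ'_0 + Δσ = 61.068 + 85.4 = 146.47 kPa.
Normally consolidated clay, so the full stress increment lies on the virgin compression line:
S_c = C_c·H/(1+e₀)·log₁₀(σ'_f/σ'_0) = 0.43×5.5/(1+1.26)×log₁₀(146.47/61.068)
    = 1.0465 × 0.37993 = 0.3976 m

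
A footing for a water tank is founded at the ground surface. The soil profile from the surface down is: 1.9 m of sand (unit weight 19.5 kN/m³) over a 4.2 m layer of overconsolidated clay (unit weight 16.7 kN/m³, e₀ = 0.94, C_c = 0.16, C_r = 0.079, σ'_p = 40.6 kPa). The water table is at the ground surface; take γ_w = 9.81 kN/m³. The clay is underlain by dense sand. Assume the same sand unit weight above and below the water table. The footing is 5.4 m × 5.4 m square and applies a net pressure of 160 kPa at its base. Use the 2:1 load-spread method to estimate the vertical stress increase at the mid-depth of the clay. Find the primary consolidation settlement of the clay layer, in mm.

Mid-depth of clay below the ground surface: z = 1.9 + 4.2/2 = 4 m.
Total vertical stress at mid-clay: σ_v = 19.5×1.9 + 16.7×2.1 = 72.12 kPa.
Pore pressure: u = 9.81×(4 − 0) = 39.24 kPa.
Initial effective stress: σ'_0 = σ_v − u = 72.12 − 39.24 = 32.88 kPa.
Stress increase at mid-clay by the 2:1 spreading method:
Δσ = qBL/((B+z)(L+z)) = 160×5.4×5.4/((5.4+4)(5.4+4)) = 52.802 kPa
Final effective stress: σ'_f = 32.88 + 52.802 = 85.682 kPa.
σ'_f = 85.682 > σ'_p = 40.6 kPa, so the stress path crosses the preconsolidation pressure — recompression up to σ'_p, then virgin compression beyond:
S_c = H/(1+e₀)·[C_r·log₁₀(σ'_p/σ'_0) + C_c·log₁₀(σ'_f/σ'_p)]
    = 4.2/1.94 × [0.079×log₁₀(40.6/32.88) + 0.16×log₁₀(85.682/40.6)]
    = 2.1649 × [0.0072359 + 0.051898] = 0.128 m

S_c ≈ 128 mm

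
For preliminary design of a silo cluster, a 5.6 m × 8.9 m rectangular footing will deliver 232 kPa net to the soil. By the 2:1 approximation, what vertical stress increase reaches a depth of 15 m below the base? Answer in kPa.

By the 2:1 method the load spreads at 1 horizontal : 2 vertical, so at depth z the loaded area has grown by z in each plan dimension:
Δσ = qBL/((B+z)(L+z)) = 232×5.6×8.9/((5.6+15)(8.9+15)) = 23.486 kPa

Δσ_z ≈ 23.5 kPa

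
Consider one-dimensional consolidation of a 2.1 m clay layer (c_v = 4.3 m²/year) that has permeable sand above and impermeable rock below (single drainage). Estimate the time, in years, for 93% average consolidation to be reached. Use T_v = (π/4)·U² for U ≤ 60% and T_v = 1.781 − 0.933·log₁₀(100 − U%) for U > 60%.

Drainage path length: H_d = H = 2.1 m (single drainage).
U > 60%: T_v = 1.781 − 0.933·log₁₀(100 − 93) = 0.99252.
t = T_v·H_d²/c_v = 0.99252×2.1²/4.3 = 1.018 years.

t ≈ 1.02 years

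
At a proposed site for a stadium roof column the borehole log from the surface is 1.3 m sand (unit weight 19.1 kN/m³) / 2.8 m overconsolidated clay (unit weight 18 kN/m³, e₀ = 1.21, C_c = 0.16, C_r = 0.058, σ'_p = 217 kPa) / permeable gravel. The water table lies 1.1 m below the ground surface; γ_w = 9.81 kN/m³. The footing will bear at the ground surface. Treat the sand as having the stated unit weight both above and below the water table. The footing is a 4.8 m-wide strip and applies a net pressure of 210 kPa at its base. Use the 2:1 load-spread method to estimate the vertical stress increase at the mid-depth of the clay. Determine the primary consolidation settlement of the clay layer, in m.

S_c ≈ 0.0508 m

Mid-depth of clay below the ground surface: z = 1.3 + 2.8/2 = 2.7 m.
Total vertical stress at mid-clay: σ_v = 19.1×1.3 + 18×1.4 = 50.03 kPa.
Pore pressure: u = 9.81×(2.7 − 1.1) = 15.696 kPa.
Initial effective stress: σ'_0 = σ_v − u = 50.03 − 15.696 = 34.334 kPa.
Stress increase at mid-clay by the 2:1 spreading method:
Δσ = qB/(B+z) = 210×4.8/(4.8+2.7) = 134.4 kPa
Final effective stress: σ'_f = 34.334 + 134.4 = 168.73 kPa.
σ'_f = 168.73 ≤ σ'_p = 217 kPa, so the clay remains overconsolidated and only the recompression index applies:
S_c = C_r·H/(1+e₀)·log₁₀(σ'_f/σ'_0) = 0.058×2.8/2.21×log₁₀(168.73/34.334)
    = 0.073486 × 0.69147 = 0.05081 m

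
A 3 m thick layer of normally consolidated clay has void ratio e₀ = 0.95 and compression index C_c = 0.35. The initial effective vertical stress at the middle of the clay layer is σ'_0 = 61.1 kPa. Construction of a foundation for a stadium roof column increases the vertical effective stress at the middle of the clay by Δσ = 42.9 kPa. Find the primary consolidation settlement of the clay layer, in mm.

S_c ≈ 124 mm

Final effective stress: σ'_f = σ'_0 + Δσ = 61.1 + 42.9 = 104 kPa.
Normally consolidated clay, so the full stress increment lies on the virgin compression line:
S_c = C_c·H/(1+e₀)·log₁₀(σ'_f/σ'_0) = 0.35×3/(1+0.95)×log₁₀(104/61.1)
    = 0.53846 × 0.23099 = 0.1244 m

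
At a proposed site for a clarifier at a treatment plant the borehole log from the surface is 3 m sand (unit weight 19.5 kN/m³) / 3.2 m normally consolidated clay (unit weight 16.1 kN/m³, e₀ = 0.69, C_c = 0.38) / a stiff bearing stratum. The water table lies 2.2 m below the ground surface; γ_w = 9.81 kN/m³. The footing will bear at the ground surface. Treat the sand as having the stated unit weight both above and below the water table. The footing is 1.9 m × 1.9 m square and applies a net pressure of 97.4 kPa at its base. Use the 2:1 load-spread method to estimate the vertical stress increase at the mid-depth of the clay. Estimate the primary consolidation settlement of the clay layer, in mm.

Mid-depth of clay below the ground surface: z = 3 + 3.2/2 = 4.6 m.
Total vertical stress at mid-clay: σ_v = 19.5×3 + 16.1×1.6 = 84.26 kPa.
Pore pressure: u = 9.81×(4.6 − 2.2) = 23.544 kPa.
Initial effective stress: σ'_0 = σ_v − u = 84.26 − 23.544 = 60.716 kPa.
Stress increase at mid-clay by the 2:1 spreading method:
Δσ = qBL/((B+z)(L+z)) = 97.4×1.9×1.9/((1.9+4.6)(1.9+4.6)) = 8.3222 kPa
Final effective stress: σ'_f = σ'_0 + Δσ = 60.716 + 8.3222 = 69.038 kPa.
Normally consolidated clay, so the full stress increment lies on the virgin compression line:
S_c = C_c·H/(1+e₀)·log₁₀(σ'_f/σ'_0) = 0.38×3.2/(1+0.69)×log₁₀(69.038/60.716)
    = 0.71953 × 0.055785 = 0.04014 m

S_c ≈ 40.1 mm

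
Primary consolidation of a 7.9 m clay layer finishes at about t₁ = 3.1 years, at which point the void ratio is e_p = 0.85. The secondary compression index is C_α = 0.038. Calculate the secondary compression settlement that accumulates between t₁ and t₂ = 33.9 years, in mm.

S_s ≈ 169 mm

Secondary compression: S_s = C_α·H/(1+e_p)·log₁₀(t₂/t₁)
S_s = 0.038×7.9/(1+0.85)×log₁₀(33.9/3.1)
    = 0.1623 × 1.039 = 0.1686 m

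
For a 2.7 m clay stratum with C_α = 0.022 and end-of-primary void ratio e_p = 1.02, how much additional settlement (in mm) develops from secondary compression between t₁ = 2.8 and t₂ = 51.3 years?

S_s ≈ 37.1 mm

Secondary compression: S_s = C_α·H/(1+e_p)·log₁₀(t₂/t₁)
S_s = 0.022×2.7/(1+1.02)×log₁₀(51.3/2.8)
    = 0.02941 × 1.263 = 0.03714 m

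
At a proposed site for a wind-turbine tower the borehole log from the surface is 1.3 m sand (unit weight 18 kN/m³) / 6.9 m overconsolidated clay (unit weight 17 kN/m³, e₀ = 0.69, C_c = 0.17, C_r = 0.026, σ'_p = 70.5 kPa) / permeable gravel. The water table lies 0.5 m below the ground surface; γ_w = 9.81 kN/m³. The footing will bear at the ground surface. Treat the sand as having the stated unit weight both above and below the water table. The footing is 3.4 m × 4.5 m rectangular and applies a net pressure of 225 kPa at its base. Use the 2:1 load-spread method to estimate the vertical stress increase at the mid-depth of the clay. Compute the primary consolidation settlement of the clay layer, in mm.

S_c ≈ 85.7 mm

Mid-depth of clay below the ground surface: z = 1.3 + 6.9/2 = 4.75 m.
Total vertical stress at mid-clay: σ_v = 18×1.3 + 17×3.45 = 82.05 kPa.
Pore pressure: u = 9.81×(4.75 − 0.5) = 41.693 kPa.
Initial effective stress: σ'_0 = σ_v − u = 82.05 − 41.693 = 40.357 kPa.
Stress increase at mid-clay by the 2:1 spreading method:
Δσ = qBL/((B+z)(L+z)) = 225×3.4×4.5/((3.4+4.75)(4.5+4.75)) = 45.664 kPa
Final effective stress: σ'_f = 40.357 + 45.664 = 86.021 kPa.
σ'_f = 86.021 > σ'_p = 70.5 kPa, so the stress path crosses the preconsolidation pressure — recompression up to σ'_p, then virgin compression beyond:
S_c = H/(1+e₀)·[C_r·log₁₀(σ'_p/σ'_0) + C_c·log₁₀(σ'_f/σ'_p)]
    = 6.9/1.69 × [0.026×log₁₀(70.5/40.357) + 0.17×log₁₀(86.021/70.5)]
    = 4.0828 × [0.006299 + 0.014691] = 0.0857 m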